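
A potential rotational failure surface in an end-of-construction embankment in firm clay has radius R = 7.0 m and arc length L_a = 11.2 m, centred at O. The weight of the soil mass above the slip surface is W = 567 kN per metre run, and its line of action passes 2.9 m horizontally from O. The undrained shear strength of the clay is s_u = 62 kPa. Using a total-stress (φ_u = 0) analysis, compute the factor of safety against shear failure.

Taking moments about the centre O, the resisting moment is provided by the undrained shear strength acting along the arc:
M_R = s_u·L_a·R = 62·11.20·7.0 = 4860.8 kN·m/m
M_D = W·d = 567·2.9 = 1644.3 kN·m/m
FS = M_R / M_D = 4860.8 / 1644.3 = 2.956

FS = 2.96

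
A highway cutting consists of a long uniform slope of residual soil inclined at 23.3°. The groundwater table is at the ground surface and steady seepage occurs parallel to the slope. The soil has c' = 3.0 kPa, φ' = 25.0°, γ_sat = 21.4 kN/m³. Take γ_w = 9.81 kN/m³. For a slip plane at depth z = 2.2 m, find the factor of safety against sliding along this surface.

With seepage parallel to the slope and the water table at the surface, the effective normal stress on the slip plane uses the buoyant unit weight γ' = γ_sat − γ_w while the driving shear stress uses γ_sat:
FS = [c' + γ' z cos²β tanφ'] / [γ_sat z sinβ cosβ]
γ' = 21.4 − 9.81 = 11.59 kN/m³
Numerator = 3.0 + 11.59·2.2·cos²23.3°·tan25.0° = 3.0 + 11.59·2.2·0.8435·0.4663 = 13.030 kPa
Denominator = 21.4·2.2·sin23.3°·cos23.3° = 21.4·2.2·0.3955·0.9184 = 17.104 kPa
FS = 13.030 / 17.104 = 0.762

FS = 0.76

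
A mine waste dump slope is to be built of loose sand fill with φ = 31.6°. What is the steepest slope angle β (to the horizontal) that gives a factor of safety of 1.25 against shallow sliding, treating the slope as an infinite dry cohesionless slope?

β = 26.2°

For an infinite dry cohesionless slope FS = tanφ/tanβ, so tanβ = tanφ / FS.
tanβ = tan31.6° / 1.25 = 0.6152 / 1.25 = 0.4922
β = arctan(0.4922) = 26.20°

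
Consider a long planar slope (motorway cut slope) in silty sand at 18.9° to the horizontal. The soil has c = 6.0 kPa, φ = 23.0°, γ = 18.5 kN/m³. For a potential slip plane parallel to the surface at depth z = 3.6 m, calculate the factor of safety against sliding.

For an infinite slope with a slip plane parallel to the surface (no pore pressure): FS = [c + γz cos²β tanφ] / [γz sinβ cosβ].
γz = 18.5·3.6 = 66.60 kN/m²
Numerator = 6.0 + 66.60·cos²18.9°·tan23.0° = 6.0 + 66.60·0.8951·0.4245 = 31.304 kPa
Denominator = 66.60·sin18.9°·cos18.9° = 66.60·0.3239·0.9461 = 20.410 kPa
FS = 31.304 / 20.410 = 1.534

FS = 1.53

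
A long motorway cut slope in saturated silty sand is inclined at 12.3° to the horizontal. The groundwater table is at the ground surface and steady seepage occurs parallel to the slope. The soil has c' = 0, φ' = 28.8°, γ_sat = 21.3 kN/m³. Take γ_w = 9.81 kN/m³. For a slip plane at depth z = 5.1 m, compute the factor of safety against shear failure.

With seepage parallel to the slope and the water table at the surface, the effective normal stress on the slip plane uses the buoyant unit weight γ' = γ_sat − γ_w while the driving shear stress uses γ_sat:
FS = [c' + γ' z cos²β tanφ'] / [γ_sat z sinβ cosβ]
(For c' = 0 this reduces to FS = (γ'/γ_sat)·tanφ'/tanβ.)
γ' = 21.3 − 9.81 = 11.49 kN/m³
Numerator = 0.0 + 11.49·5.1·cos²12.3°·tan28.8° = 0.0 + 11.49·5.1·0.9546·0.5498 = 30.753 kPa
Denominator = 21.3·5.1·sin12.3°·cos12.3° = 21.3·5.1·0.2130·0.9770 = 22.610 kPa
FS = 30.753 / 22.610 = 1.360

FS = 1.36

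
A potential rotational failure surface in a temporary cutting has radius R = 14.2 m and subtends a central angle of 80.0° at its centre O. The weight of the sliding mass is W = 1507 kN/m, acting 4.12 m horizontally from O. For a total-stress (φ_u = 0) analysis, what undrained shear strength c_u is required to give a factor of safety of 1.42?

c_u = 31.3 kPa

FS = c_u·L_a·R / (W·d), so c_u = FS·W·d / (L_a·R).
Arc length L_a = R·θ = 14.2·(80.0°·π/180) = 14.2·1.3963 = 19.83 m
c_u = 1.42·1507·4.12 / (19.83·14.2) = 8816.6 / 281.54 = 31.32 kPa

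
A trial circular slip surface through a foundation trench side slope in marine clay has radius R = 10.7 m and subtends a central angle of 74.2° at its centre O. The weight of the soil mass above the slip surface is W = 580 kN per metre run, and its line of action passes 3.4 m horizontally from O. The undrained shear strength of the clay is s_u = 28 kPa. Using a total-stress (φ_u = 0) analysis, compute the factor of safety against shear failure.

Taking moments about the centre O, the resisting moment is provided by the undrained shear strength acting along the arc:
Arc length L_a = R·θ = 10.7·(74.2°·π/180) = 10.7·1.2950 = 13.86 m
M_R = s_u·L_a·R = 28·13.86·10.7 = 4151.5 kN·m/m
M_D = W·d = 580·3.4 = 1972.0 kN·m/m
FS = M_R / M_D = 4151.5 / 1972.0 = 2.105

FS = 2.11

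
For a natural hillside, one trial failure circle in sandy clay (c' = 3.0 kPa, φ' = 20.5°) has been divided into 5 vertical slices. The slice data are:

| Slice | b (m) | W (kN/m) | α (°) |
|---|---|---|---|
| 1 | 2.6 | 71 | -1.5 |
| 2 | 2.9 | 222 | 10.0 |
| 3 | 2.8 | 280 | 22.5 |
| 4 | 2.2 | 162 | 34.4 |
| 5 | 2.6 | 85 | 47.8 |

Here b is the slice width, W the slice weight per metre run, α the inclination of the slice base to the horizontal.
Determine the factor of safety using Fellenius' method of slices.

FS = 1.08

Ordinary method of slices: FS = Σ[c'·Δl_i + (W_i cosα_i)·tanφ'] / Σ W_i sinα_i, with Δl_i = b_i / cosα_i.
Slice 1: Δl = 2.6/cos(-1.5°) = 2.601 m; N'_1 = 71·cos(-1.5°) = 71.0; c'Δl = 7.80; W sinα = -1.9
Slice 2: Δl = 2.9/cos10.0° = 2.945 m; N'_2 = 222·cos10.0° = 218.6; c'Δl = 8.83; W sinα = 38.5
Slice 3: Δl = 2.8/cos22.5° = 3.031 m; N'_3 = 280·cos22.5° = 258.7; c'Δl = 9.09; W sinα = 107.2
Slice 4: Δl = 2.2/cos34.4° = 2.666 m; N'_4 = 162·cos34.4° = 133.7; c'Δl = 8.00; W sinα = 91.5
Slice 5: Δl = 2.6/cos47.8° = 3.871 m; N'_5 = 85·cos47.8° = 57.1; c'Δl = 11.61; W sinα = 63.0
Σc'Δl = 45.3 kN/m; ΣN' = 739.1 kN/m; ΣW sinα = 298.3 kN/m
Resisting = 45.3 + 739.1·tan20.5° = 45.3 + 276.3 = 321.7 kN/m
FS = 321.7 / 298.3 = 1.078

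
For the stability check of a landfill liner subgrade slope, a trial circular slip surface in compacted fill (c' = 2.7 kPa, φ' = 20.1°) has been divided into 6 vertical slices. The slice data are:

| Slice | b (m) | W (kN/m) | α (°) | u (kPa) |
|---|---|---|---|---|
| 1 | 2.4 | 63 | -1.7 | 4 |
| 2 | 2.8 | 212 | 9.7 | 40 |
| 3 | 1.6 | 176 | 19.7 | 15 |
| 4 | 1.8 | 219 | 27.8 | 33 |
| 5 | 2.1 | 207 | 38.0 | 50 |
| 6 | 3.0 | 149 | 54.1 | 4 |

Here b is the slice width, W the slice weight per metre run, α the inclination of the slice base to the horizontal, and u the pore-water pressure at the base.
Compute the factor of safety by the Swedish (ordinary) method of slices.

Ordinary method of slices: FS = Σ[c'·Δl_i + (W_i cosα_i − u_i·Δl_i)·tanφ'] / Σ W_i sinα_i, with Δl_i = b_i / cosα_i.
Slice 1: Δl = 2.4/cos(-1.7°) = 2.401 m; N'_1 = 63·cos(-1.7°) − 4·2.401 = 53.4; c'Δl = 6.48; W sinα = -1.9
Slice 2: Δl = 2.8/cos9.7° = 2.841 m; N'_2 = 212·cos9.7° − 40·2.841 = 95.3; c'Δl = 7.67; W sinα = 35.7
Slice 3: Δl = 1.6/cos19.7° = 1.699 m; N'_3 = 176·cos19.7° − 15·1.699 = 140.2; c'Δl = 4.59; W sinα = 59.3
Slice 4: Δl = 1.8/cos27.8° = 2.035 m; N'_4 = 219·cos27.8° − 33·2.035 = 126.6; c'Δl = 5.49; W sinα = 102.1
Slice 5: Δl = 2.1/cos38.0° = 2.665 m; N'_5 = 207·cos38.0° − 50·2.665 = 29.9; c'Δl = 7.20; W sinα = 127.4
Slice 6: Δl = 3.0/cos54.1° = 5.116 m; N'_6 = 149·cos54.1° − 4·5.116 = 66.9; c'Δl = 13.81; W sinα = 120.7
Σc'Δl = 45.2 kN/m; ΣN' = 512.3 kN/m; ΣW sinα = 443.5 kN/m
Resisting = 45.2 + 512.3·tan20.1° = 45.2 + 187.5 = 232.7 kN/m
FS = 232.7 / 443.5 = 0.525

FS = 0.52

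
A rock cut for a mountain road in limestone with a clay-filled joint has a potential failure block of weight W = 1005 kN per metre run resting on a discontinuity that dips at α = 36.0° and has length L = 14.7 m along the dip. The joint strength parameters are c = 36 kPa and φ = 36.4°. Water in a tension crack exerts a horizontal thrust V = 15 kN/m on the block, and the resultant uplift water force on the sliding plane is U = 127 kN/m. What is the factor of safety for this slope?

FS = 1.71

Resolving the block weight along and normal to the plane and applying the Mohr–Coulomb strength on the joint:
N' = W cosα − U − V sinα = 1005·cos36.0° − 127 − 15·sin36.0° = 677.2 kN/m
Driving force T = W sinα + V cosα = 1005·sin36.0° + 15·cos36.0° = 602.9 kN/m
Resisting force R = c·L + N'·tanφ = 36·14.7 + 677.2·tan36.4° = 529.2 + 499.3 = 1028.5 kN/m
FS = R / T = 1028.5 / 602.9 = 1.706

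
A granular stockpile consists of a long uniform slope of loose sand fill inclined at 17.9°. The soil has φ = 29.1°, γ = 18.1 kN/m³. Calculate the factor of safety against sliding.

FS = 1.72

For a dry cohesionless infinite slope the factor of safety is FS = tanφ / tanβ.
FS = tan29.1° / tan17.9° = 0.5566 / 0.3230 = 1.723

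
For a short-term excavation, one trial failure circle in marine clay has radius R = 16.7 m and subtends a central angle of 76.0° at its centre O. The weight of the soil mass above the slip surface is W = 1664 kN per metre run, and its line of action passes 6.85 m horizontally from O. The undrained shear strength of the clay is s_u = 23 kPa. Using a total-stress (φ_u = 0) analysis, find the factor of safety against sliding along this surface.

Taking moments about the centre O, the resisting moment is provided by the undrained shear strength acting along the arc:
Arc length L_a = R·θ = 16.7·(76.0°·π/180) = 16.7·1.3265 = 22.15 m
M_R = s_u·L_a·R = 23·22.15·16.7 = 8508.5 kN·m/m
M_D = W·d = 1664·6.85 = 11398.4 kN·m/m
FS = M_R / M_D = 8508.5 / 11398.4 = 0.746

FS = 0.75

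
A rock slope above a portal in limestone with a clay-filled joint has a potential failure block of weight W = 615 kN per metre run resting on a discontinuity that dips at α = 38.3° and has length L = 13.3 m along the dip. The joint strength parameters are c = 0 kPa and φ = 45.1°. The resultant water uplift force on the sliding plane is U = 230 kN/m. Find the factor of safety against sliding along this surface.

FS = 0.67

Resolving the block weight along and normal to the plane and applying the Mohr–Coulomb strength on the joint:
N' = W cosα − U = 615·cos38.3° − 230 = 252.6 kN/m
Driving force T = W sinα = 615·sin38.3° = 381.2 kN/m
Resisting force R = c·L + N'·tanφ = 0·13.3 + 252.6·tan45.1° = 0.0 + 253.5 = 253.5 kN/m
FS = R / T = 253.5 / 381.2 = 0.665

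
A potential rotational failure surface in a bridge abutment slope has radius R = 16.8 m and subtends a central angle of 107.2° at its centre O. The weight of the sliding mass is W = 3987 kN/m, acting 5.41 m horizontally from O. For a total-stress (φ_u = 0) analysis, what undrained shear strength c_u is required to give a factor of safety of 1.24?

FS = c_u·L_a·R / (W·d), so c_u = FS·W·d / (L_a·R).
Arc length L_a = R·θ = 16.8·(107.2°·π/180) = 16.8·1.8710 = 31.43 m
c_u = 1.24·3987·5.41 / (31.43·16.8) = 26746.4 / 528.07 = 50.65 kPa

c_u = 50.6 kPa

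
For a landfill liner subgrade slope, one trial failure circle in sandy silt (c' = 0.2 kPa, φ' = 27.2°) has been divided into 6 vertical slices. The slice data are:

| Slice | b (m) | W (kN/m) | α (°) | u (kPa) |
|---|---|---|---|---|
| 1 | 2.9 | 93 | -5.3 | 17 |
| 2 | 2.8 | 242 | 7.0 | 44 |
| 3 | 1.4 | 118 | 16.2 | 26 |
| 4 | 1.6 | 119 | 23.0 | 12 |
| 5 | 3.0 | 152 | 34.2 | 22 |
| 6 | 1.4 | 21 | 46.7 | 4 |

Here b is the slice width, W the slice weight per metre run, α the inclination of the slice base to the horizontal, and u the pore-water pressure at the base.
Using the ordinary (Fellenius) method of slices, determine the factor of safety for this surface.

Ordinary method of slices: FS = Σ[c'·Δl_i + (W_i cosα_i − u_i·Δl_i)·tanφ'] / Σ W_i sinα_i, with Δl_i = b_i / cosα_i.
Slice 1: Δl = 2.9/cos(-5.3°) = 2.912 m; N'_1 = 93·cos(-5.3°) − 17·2.912 = 43.1; c'Δl = 0.58; W sinα = -8.6
Slice 2: Δl = 2.8/cos7.0° = 2.821 m; N'_2 = 242·cos7.0° − 44·2.821 = 116.1; c'Δl = 0.56; W sinα = 29.5
Slice 3: Δl = 1.4/cos16.2° = 1.458 m; N'_3 = 118·cos16.2° − 26·1.458 = 75.4; c'Δl = 0.29; W sinα = 32.9
Slice 4: Δl = 1.6/cos23.0° = 1.738 m; N'_4 = 119·cos23.0° − 12·1.738 = 88.7; c'Δl = 0.35; W sinα = 46.5
Slice 5: Δl = 3.0/cos34.2° = 3.627 m; N'_5 = 152·cos34.2° − 22·3.627 = 45.9; c'Δl = 0.73; W sinα = 85.4
Slice 6: Δl = 1.4/cos46.7° = 2.041 m; N'_6 = 21·cos46.7° − 4·2.041 = 6.2; c'Δl = 0.41; W sinα = 15.3
Σc'Δl = 2.9 kN/m; ΣN' = 375.4 kN/m; ΣW sinα = 201.0 kN/m
Resisting = 2.9 + 375.4·tan27.2° = 2.9 + 192.9 = 195.9 kN/m
FS = 195.9 / 201.0 = 0.974

FS = 0.97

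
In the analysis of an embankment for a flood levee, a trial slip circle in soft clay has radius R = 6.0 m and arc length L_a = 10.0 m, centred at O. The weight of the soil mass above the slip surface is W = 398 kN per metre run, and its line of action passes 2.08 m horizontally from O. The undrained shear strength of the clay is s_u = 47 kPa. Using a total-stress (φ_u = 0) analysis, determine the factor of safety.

Taking moments about the centre O, the resisting moment is provided by the undrained shear strength acting along the arc:
M_R = s_u·L_a·R = 47·10.00·6.0 = 2820.0 kN·m/m
M_D = W·d = 398·2.08 = 827.8 kN·m/m
FS = M_R / M_D = 2820.0 / 827.8 = 3.406

FS = 3.41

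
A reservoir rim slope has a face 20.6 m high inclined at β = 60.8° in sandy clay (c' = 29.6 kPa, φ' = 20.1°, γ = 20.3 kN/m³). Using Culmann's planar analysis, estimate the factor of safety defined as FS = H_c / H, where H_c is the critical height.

FS = 0.96

H_c = (4c'/γ) · sinβ cosφ' / [1 − cos(β − φ')]
    = (4·29.6/20.3) · sin60.8°·cos20.1° / [1 − cos40.7°]
    = 5.833 · 0.8198 / 0.2419 = 19.77 m
FS = H_c / H = 19.77 / 20.6 = 0.960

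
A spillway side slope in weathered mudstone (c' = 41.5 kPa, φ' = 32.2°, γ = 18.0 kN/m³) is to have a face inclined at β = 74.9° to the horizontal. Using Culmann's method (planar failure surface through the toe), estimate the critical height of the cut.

Culmann's analysis gives the critical failure plane at α_cr = (β + φ')/2 = (74.9 + 32.2)/2 = 53.6°, and the critical height
H_c = (4c'/γ) · sinβ cosφ' / [1 − cos(β − φ')]
    = (4·41.5/18.0) · sin74.9°·cos32.2° / [1 − cos(42.7°)]
    = 9.222 · 0.9655·0.8462 / [1 − 0.7349]
    = 9.222 · 0.8170 / 0.2651
    = 28.42 m

H_c = 28.42 m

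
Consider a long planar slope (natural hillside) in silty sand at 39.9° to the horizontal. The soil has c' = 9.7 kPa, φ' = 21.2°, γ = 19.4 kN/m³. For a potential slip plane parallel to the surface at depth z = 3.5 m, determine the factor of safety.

For an infinite slope with a slip plane parallel to the surface (no pore pressure): FS = [c' + γz cos²β tanφ'] / [γz sinβ cosβ].
γz = 19.4·3.5 = 67.90 kN/m²
Numerator = 9.7 + 67.90·cos²39.9°·tan21.2° = 9.7 + 67.90·0.5885·0.3879 = 25.200 kPa
Denominator = 67.90·sin39.9°·cos39.9° = 67.90·0.6414·0.7672 = 33.413 kPa
FS = 25.200 / 33.413 = 0.754

FS = 0.75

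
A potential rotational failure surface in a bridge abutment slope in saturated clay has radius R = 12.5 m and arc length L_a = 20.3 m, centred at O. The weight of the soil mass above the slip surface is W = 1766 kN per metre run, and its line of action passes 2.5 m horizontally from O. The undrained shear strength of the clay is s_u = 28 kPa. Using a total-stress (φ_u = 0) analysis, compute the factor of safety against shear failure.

Taking moments about the centre O, the resisting moment is provided by the undrained shear strength acting along the arc:
M_R = s_u·L_a·R = 28·20.30·12.5 = 7105.0 kN·m/m
M_D = W·d = 1766·2.5 = 4415.0 kN·m/m
FS = M_R / M_D = 7105.0 / 4415.0 = 1.609

FS = 1.61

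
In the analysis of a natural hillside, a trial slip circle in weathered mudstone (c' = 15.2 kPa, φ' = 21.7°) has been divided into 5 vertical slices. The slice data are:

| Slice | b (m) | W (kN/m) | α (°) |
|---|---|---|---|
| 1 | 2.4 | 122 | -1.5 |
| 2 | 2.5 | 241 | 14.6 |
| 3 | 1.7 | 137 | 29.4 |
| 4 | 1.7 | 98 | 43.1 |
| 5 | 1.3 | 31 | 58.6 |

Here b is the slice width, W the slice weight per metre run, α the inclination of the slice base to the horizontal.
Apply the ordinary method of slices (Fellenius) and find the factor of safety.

Ordinary method of slices: FS = Σ[c'·Δl_i + (W_i cosα_i)·tanφ'] / Σ W_i sinα_i, with Δl_i = b_i / cosα_i.
Slice 1: Δl = 2.4/cos(-1.5°) = 2.401 m; N'_1 = 122·cos(-1.5°) = 122.0; c'Δl = 36.49; W sinα = -3.2
Slice 2: Δl = 2.5/cos14.6° = 2.583 m; N'_2 = 241·cos14.6° = 233.2; c'Δl = 39.27; W sinα = 60.7
Slice 3: Δl = 1.7/cos29.4° = 1.951 m; N'_3 = 137·cos29.4° = 119.4; c'Δl = 29.66; W sinα = 67.3
Slice 4: Δl = 1.7/cos43.1° = 2.328 m; N'_4 = 98·cos43.1° = 71.6; c'Δl = 35.39; W sinα = 67.0
Slice 5: Δl = 1.3/cos58.6° = 2.495 m; N'_5 = 31·cos58.6° = 16.2; c'Δl = 37.93; W sinα = 26.5
Σc'Δl = 178.7 kN/m; ΣN' = 562.2 kN/m; ΣW sinα = 218.2 kN/m
Resisting = 178.7 + 562.2·tan21.7° = 178.7 + 223.7 = 402.5 kN/m
FS = 402.5 / 218.2 = 1.844

FS = 1.84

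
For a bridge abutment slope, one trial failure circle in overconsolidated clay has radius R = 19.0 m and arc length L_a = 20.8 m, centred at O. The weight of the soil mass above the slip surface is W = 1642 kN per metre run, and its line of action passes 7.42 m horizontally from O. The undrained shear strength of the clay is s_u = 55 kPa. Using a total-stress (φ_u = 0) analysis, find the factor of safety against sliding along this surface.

FS = 1.78

Taking moments about the centre O, the resisting moment is provided by the undrained shear strength acting along the arc:
M_R = s_u·L_a·R = 55·20.80·19.0 = 21736.0 kN·m/m
M_D = W·d = 1642·7.42 = 12183.6 kN·m/m
FS = M_R / M_D = 21736.0 / 12183.6 = 1.784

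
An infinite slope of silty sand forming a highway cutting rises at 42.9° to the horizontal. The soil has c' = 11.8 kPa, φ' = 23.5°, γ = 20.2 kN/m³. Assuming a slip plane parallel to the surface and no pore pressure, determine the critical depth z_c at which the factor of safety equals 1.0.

z_c = 2.20 m

Setting FS = 1.00 in FS = [c' + γz cos²β tanφ'] / [γz sinβ cosβ] and solving for z:
z = c' / [γ cosβ (FS·sinβ − cosβ·tanφ')]
  = 11.8 / [20.2·cos42.9°·(1.00·sin42.9° − cos42.9°·tan23.5°)]
  = 11.8 / [20.2·0.7325·(1.00·0.6807 − 0.7325·0.4348)]
  = 11.8 / 5.3596 = 2.202 m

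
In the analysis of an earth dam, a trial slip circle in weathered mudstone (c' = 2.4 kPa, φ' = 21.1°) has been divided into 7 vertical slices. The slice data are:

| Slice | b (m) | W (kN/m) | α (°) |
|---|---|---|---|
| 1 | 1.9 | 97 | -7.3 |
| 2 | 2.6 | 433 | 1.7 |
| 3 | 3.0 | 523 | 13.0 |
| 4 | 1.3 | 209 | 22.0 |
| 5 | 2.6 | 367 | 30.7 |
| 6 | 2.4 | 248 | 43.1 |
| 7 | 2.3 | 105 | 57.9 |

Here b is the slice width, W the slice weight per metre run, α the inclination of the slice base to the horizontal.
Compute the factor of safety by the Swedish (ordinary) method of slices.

Ordinary method of slices: FS = Σ[c'·Δl_i + (W_i cosα_i)·tanφ'] / Σ W_i sinα_i, with Δl_i = b_i / cosα_i.
Slice 1: Δl = 1.9/cos(-7.3°) = 1.916 m; N'_1 = 97·cos(-7.3°) = 96.2; c'Δl = 4.60; W sinα = -12.3
Slice 2: Δl = 2.6/cos1.7° = 2.601 m; N'_2 = 433·cos1.7° = 432.8; c'Δl = 6.24; W sinα = 12.8
Slice 3: Δl = 3.0/cos13.0° = 3.079 m; N'_3 = 523·cos13.0° = 509.6; c'Δl = 7.39; W sinα = 117.6
Slice 4: Δl = 1.3/cos22.0° = 1.402 m; N'_4 = 209·cos22.0° = 193.8; c'Δl = 3.37; W sinα = 78.3
Slice 5: Δl = 2.6/cos30.7° = 3.024 m; N'_5 = 367·cos30.7° = 315.6; c'Δl = 7.26; W sinα = 187.4
Slice 6: Δl = 2.4/cos43.1° = 3.287 m; N'_6 = 248·cos43.1° = 181.1; c'Δl = 7.89; W sinα = 169.5
Slice 7: Δl = 2.3/cos57.9° = 4.328 m; N'_7 = 105·cos57.9° = 55.8; c'Δl = 10.39; W sinα = 88.9
Σc'Δl = 47.1 kN/m; ΣN' = 1784.8 kN/m; ΣW sinα = 642.2 kN/m
Resisting = 47.1 + 1784.8·tan21.1° = 47.1 + 688.7 = 735.8 kN/m
FS = 735.8 / 642.2 = 1.146

FS = 1.15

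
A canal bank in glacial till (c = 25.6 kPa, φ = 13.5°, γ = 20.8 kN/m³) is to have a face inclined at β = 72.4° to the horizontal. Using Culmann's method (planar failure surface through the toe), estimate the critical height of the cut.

H_c = 9.44 m

Culmann's analysis gives the critical failure plane at α_cr = (β + φ)/2 = (72.4 + 13.5)/2 = 43.0°, and the critical height
H_c = (4c/γ) · sinβ cosφ / [1 − cos(β − φ)]
    = (4·25.6/20.8) · sin72.4°·cos13.5° / [1 − cos(58.9°)]
    = 4.923 · 0.9532·0.9724 / [1 − 0.5165]
    = 4.923 · 0.9269 / 0.4835
    = 9.44 m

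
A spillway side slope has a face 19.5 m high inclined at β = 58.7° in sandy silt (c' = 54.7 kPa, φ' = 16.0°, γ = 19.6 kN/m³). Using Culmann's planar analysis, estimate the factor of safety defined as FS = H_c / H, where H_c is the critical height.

FS = 1.77

H_c = (4c'/γ) · sinβ cosφ' / [1 − cos(β − φ')]
    = (4·54.7/19.6) · sin58.7°·cos16.0° / [1 − cos42.7°]
    = 11.163 · 0.8214 / 0.2651 = 34.59 m
FS = H_c / H = 34.59 / 19.5 = 1.774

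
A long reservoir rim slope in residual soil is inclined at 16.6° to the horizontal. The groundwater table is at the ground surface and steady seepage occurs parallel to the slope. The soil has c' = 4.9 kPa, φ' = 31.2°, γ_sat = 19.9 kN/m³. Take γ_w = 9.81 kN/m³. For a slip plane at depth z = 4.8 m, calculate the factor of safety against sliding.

With seepage parallel to the slope and the water table at the surface, the effective normal stress on the slip plane uses the buoyant unit weight γ' = γ_sat − γ_w while the driving shear stress uses γ_sat:
FS = [c' + γ' z cos²β tanφ'] / [γ_sat z sinβ cosβ]
γ' = 19.9 − 9.81 = 10.09 kN/m³
Numerator = 4.9 + 10.09·4.8·cos²16.6°·tan31.2° = 4.9 + 10.09·4.8·0.9184·0.6056 = 31.837 kPa
Denominator = 19.9·4.8·sin16.6°·cos16.6° = 19.9·4.8·0.2857·0.9583 = 26.152 kPa
FS = 31.837 / 26.152 = 1.217

FS = 1.22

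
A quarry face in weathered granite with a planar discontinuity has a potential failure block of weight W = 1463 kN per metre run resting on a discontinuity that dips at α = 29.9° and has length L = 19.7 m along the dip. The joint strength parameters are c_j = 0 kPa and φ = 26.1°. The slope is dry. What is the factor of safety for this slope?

FS = 0.85

Resolving the block weight along and normal to the plane and applying the Mohr–Coulomb strength on the joint:
N' = W cosα = 1463·cos29.9° = 1268.3 kN/m
Driving force T = W sinα = 1463·sin29.9° = 729.3 kN/m
Resisting force R = c_j·L + N'·tanφ = 0·19.7 + 1268.3·tan26.1° = 0.0 + 621.3 = 621.3 kN/m
FS = R / T = 621.3 / 729.3 = 0.852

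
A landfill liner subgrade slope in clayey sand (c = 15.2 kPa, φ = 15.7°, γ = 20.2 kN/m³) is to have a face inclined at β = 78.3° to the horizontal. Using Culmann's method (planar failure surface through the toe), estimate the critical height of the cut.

H_c = 5.26 m

Culmann's analysis gives the critical failure plane at α_cr = (β + φ)/2 = (78.3 + 15.7)/2 = 47.0°, and the critical height
H_c = (4c/γ) · sinβ cosφ / [1 − cos(β − φ)]
    = (4·15.2/20.2) · sin78.3°·cos15.7° / [1 − cos(62.6°)]
    = 3.010 · 0.9792·0.9627 / [1 − 0.4602]
    = 3.010 · 0.9427 / 0.5398
    = 5.26 m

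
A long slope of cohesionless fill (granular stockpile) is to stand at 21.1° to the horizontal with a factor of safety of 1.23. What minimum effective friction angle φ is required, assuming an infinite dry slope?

φ = 25.4°

FS = tanφ/tanβ ⇒ tanφ = FS · tanβ = 1.23 · tan21.1° = 0.4746
φ = arctan(0.4746) = 25.39°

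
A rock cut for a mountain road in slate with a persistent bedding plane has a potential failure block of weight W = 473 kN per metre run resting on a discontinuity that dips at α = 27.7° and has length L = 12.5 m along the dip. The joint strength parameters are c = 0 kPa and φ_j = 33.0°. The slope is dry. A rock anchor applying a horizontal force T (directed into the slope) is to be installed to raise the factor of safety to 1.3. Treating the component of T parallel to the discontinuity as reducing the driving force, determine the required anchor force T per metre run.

T = 10 kN/m

Resolving forces along and normal to the sliding plane, with the horizontal anchor force T adding T·sinα to the effective normal force and T·cosα acting up the plane against the driving force:
FS = [cL + (W cosα + T sinα) tanφ_j] / [W sinα − T cosα]
Without the anchor: N' = 418.8 kN/m, driving T_d = 219.9 kN/m, resisting R = 0·12.5 + 418.8·tan33.0° = 272.0 kN/m, FS = 1.24.
Setting FS = 1.3 and solving for T:
1.3·(219.9 − T cos27.7°) = 272.0 + T sin27.7°·tan33.0°
T·(sin27.7°·tan33.0° + 1.3·cos27.7°) = 1.3·219.9 − 272.0
T·(0.4648·0.6494 + 1.3·0.8854) = 285.8 − 272.0 = 13.9
T·1.4529 = 13.9
T = 9.5 kN/m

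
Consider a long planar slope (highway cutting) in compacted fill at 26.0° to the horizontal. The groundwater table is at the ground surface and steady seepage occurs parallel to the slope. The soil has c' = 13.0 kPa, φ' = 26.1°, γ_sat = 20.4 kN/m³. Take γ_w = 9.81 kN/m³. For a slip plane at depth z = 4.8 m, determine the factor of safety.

With seepage parallel to the slope and the water table at the surface, the effective normal stress on the slip plane uses the buoyant unit weight γ' = γ_sat − γ_w while the driving shear stress uses γ_sat:
FS = [c' + γ' z cos²β tanφ'] / [γ_sat z sinβ cosβ]
γ' = 20.4 − 9.81 = 10.59 kN/m³
Numerator = 13.0 + 10.59·4.8·cos²26.0°·tan26.1° = 13.0 + 10.59·4.8·0.8078·0.4899 = 33.117 kPa
Denominator = 20.4·4.8·sin26.0°·cos26.0° = 20.4·4.8·0.4384·0.8988 = 38.581 kPa
FS = 33.117 / 38.581 = 0.858

FS = 0.86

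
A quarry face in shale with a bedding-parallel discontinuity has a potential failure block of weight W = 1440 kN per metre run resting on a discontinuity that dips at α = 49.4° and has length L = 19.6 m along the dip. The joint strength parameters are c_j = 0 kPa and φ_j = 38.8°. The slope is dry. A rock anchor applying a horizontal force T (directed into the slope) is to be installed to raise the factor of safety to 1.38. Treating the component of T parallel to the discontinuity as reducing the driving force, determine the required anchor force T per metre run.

T = 501 kN/m

Resolving forces along and normal to the sliding plane, with the horizontal anchor force T adding T·sinα to the effective normal force and T·cosα acting up the plane against the driving force:
FS = [c_jL + (W cosα + T sinα) tanφ_j] / [W sinα − T cosα]
Without the anchor: N' = 937.1 kN/m, driving T_d = 1093.4 kN/m, resisting R = 0·19.6 + 937.1·tan38.8° = 753.5 kN/m, FS = 0.69.
Setting FS = 1.38 and solving for T:
1.38·(1093.4 − T cos49.4°) = 753.5 + T sin49.4°·tan38.8°
T·(sin49.4°·tan38.8° + 1.38·cos49.4°) = 1.38·1093.4 − 753.5
T·(0.7593·0.8040 + 1.38·0.6508) = 1508.8 − 753.5 = 755.4
T·1.5085 = 755.4
T = 500.7 kN/m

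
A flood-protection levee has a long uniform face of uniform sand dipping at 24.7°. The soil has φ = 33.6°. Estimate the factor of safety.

For a dry cohesionless infinite slope the factor of safety is FS = tanφ / tanβ.
FS = tan33.6° / tan24.7° = 0.6644 / 0.4599 = 1.445

FS = 1.44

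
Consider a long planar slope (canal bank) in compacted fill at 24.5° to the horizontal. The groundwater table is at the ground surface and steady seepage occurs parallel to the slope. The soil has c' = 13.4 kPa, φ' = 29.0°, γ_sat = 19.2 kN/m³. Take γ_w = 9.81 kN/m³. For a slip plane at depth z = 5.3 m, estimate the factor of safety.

FS = 0.94

With seepage parallel to the slope and the water table at the surface, the effective normal stress on the slip plane uses the buoyant unit weight γ' = γ_sat − γ_w while the driving shear stress uses γ_sat:
FS = [c' + γ' z cos²β tanφ'] / [γ_sat z sinβ cosβ]
γ' = 19.2 − 9.81 = 9.39 kN/m³
Numerator = 13.4 + 9.39·5.3·cos²24.5°·tan29.0° = 13.4 + 9.39·5.3·0.8280·0.5543 = 36.242 kPa
Denominator = 19.2·5.3·sin24.5°·cos24.5° = 19.2·5.3·0.4147·0.9100 = 38.400 kPa
FS = 36.242 / 38.400 = 0.944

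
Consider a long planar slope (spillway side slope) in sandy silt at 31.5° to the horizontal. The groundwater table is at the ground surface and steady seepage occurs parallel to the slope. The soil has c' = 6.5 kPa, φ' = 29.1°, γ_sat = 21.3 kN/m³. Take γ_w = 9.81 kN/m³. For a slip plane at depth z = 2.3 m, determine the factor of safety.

With seepage parallel to the slope and the water table at the surface, the effective normal stress on the slip plane uses the buoyant unit weight γ' = γ_sat − γ_w while the driving shear stress uses γ_sat:
FS = [c' + γ' z cos²β tanφ'] / [γ_sat z sinβ cosβ]
γ' = 21.3 − 9.81 = 11.49 kN/m³
Numerator = 6.5 + 11.49·2.3·cos²31.5°·tan29.1° = 6.5 + 11.49·2.3·0.7270·0.5566 = 17.193 kPa
Denominator = 21.3·2.3·sin31.5°·cos31.5° = 21.3·2.3·0.5225·0.8526 = 21.825 kPa
FS = 17.193 / 21.825 = 0.788

FS = 0.79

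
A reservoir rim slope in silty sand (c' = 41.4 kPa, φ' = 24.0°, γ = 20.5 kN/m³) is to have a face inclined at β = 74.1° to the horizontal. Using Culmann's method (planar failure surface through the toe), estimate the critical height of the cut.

H_c = 19.79 m

Culmann's analysis gives the critical failure plane at α_cr = (β + φ')/2 = (74.1 + 24.0)/2 = 49.0°, and the critical height
H_c = (4c'/γ) · sinβ cosφ' / [1 − cos(β − φ')]
    = (4·41.4/20.5) · sin74.1°·cos24.0° / [1 − cos(50.1°)]
    = 8.078 · 0.9617·0.9135 / [1 − 0.6414]
    = 8.078 · 0.8786 / 0.3586
    = 19.79 m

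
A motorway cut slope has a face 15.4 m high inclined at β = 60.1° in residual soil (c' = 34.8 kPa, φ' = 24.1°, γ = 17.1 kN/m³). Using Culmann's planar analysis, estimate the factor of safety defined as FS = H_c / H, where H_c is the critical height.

H_c = (4c'/γ) · sinβ cosφ' / [1 − cos(β − φ')]
    = (4·34.8/17.1) · sin60.1°·cos24.1° / [1 − cos36.0°]
    = 8.140 · 0.7913 / 0.1910 = 33.73 m
FS = H_c / H = 33.73 / 15.4 = 2.190

FS = 2.19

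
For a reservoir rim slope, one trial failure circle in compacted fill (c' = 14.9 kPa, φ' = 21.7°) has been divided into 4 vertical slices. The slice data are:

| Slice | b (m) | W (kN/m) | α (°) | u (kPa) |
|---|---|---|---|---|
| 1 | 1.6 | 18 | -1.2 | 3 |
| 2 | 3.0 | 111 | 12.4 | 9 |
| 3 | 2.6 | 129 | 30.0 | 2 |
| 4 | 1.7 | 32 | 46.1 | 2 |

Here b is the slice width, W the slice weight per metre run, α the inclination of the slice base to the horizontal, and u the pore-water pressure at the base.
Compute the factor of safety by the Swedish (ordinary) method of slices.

Ordinary method of slices: FS = Σ[c'·Δl_i + (W_i cosα_i − u_i·Δl_i)·tanφ'] / Σ W_i sinα_i, with Δl_i = b_i / cosα_i.
Slice 1: Δl = 1.6/cos(-1.2°) = 1.600 m; N'_1 = 18·cos(-1.2°) − 3·1.600 = 13.2; c'Δl = 23.85; W sinα = -0.4
Slice 2: Δl = 3.0/cos12.4° = 3.072 m; N'_2 = 111·cos12.4° − 9·3.072 = 80.8; c'Δl = 45.77; W sinα = 23.8
Slice 3: Δl = 2.6/cos30.0° = 3.002 m; N'_3 = 129·cos30.0° − 2·3.002 = 105.7; c'Δl = 44.73; W sinα = 64.5
Slice 4: Δl = 1.7/cos46.1° = 2.452 m; N'_4 = 32·cos46.1° − 2·2.452 = 17.3; c'Δl = 36.53; W sinα = 23.1
Σc'Δl = 150.9 kN/m; ΣN' = 217.0 kN/m; ΣW sinα = 111.0 kN/m
Resisting = 150.9 + 217.0·tan21.7° = 150.9 + 86.3 = 237.2 kN/m
FS = 237.2 / 111.0 = 2.137

FS = 2.14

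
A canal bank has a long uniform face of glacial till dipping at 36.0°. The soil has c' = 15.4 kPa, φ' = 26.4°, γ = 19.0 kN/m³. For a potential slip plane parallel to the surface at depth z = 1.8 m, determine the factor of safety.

FS = 1.63

For an infinite slope with a slip plane parallel to the surface (no pore pressure): FS = [c' + γz cos²β tanφ'] / [γz sinβ cosβ].
γz = 19.0·1.8 = 34.20 kN/m²
Numerator = 15.4 + 34.20·cos²36.0°·tan26.4° = 15.4 + 34.20·0.6545·0.4964 = 26.512 kPa
Denominator = 34.20·sin36.0°·cos36.0° = 34.20·0.5878·0.8090 = 16.263 kPa
FS = 26.512 / 16.263 = 1.630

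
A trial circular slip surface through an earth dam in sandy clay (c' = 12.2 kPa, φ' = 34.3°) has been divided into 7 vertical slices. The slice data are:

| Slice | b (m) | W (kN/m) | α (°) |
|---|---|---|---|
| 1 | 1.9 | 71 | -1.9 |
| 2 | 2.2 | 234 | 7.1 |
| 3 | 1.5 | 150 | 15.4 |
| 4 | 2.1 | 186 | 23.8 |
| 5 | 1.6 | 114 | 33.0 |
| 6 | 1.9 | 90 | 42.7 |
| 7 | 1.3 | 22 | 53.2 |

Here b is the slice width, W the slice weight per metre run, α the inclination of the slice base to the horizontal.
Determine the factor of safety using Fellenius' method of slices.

Ordinary method of slices: FS = Σ[c'·Δl_i + (W_i cosα_i)·tanφ'] / Σ W_i sinα_i, with Δl_i = b_i / cosα_i.
Slice 1: Δl = 1.9/cos(-1.9°) = 1.901 m; N'_1 = 71·cos(-1.9°) = 71.0; c'Δl = 23.19; W sinα = -2.4
Slice 2: Δl = 2.2/cos7.1° = 2.217 m; N'_2 = 234·cos7.1° = 232.2; c'Δl = 27.05; W sinα = 28.9
Slice 3: Δl = 1.5/cos15.4° = 1.556 m; N'_3 = 150·cos15.4° = 144.6; c'Δl = 18.98; W sinα = 39.8
Slice 4: Δl = 2.1/cos23.8° = 2.295 m; N'_4 = 186·cos23.8° = 170.2; c'Δl = 28.00; W sinα = 75.1
Slice 5: Δl = 1.6/cos33.0° = 1.908 m; N'_5 = 114·cos33.0° = 95.6; c'Δl = 23.27; W sinα = 62.1
Slice 6: Δl = 1.9/cos42.7° = 2.585 m; N'_6 = 90·cos42.7° = 66.1; c'Δl = 31.54; W sinα = 61.0
Slice 7: Δl = 1.3/cos53.2° = 2.170 m; N'_7 = 22·cos53.2° = 13.2; c'Δl = 26.48; W sinα = 17.6
Σc'Δl = 178.5 kN/m; ΣN' = 792.9 kN/m; ΣW sinα = 282.2 kN/m
Resisting = 178.5 + 792.9·tan34.3° = 178.5 + 540.9 = 719.4 kN/m
FS = 719.4 / 282.2 = 2.549

FS = 2.55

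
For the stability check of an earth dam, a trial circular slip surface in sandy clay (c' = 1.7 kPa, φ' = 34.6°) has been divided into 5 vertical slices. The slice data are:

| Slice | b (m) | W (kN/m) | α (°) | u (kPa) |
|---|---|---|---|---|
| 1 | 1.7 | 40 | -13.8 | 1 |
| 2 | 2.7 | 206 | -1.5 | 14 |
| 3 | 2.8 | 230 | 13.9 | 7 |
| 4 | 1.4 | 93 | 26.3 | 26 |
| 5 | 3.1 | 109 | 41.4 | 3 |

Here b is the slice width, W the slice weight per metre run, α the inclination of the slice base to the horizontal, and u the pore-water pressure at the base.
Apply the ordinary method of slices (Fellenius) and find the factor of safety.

Ordinary method of slices: FS = Σ[c'·Δl_i + (W_i cosα_i − u_i·Δl_i)·tanφ'] / Σ W_i sinα_i, with Δl_i = b_i / cosα_i.
Slice 1: Δl = 1.7/cos(-13.8°) = 1.751 m; N'_1 = 40·cos(-13.8°) − 1·1.751 = 37.1; c'Δl = 2.98; W sinα = -9.5
Slice 2: Δl = 2.7/cos(-1.5°) = 2.701 m; N'_2 = 206·cos(-1.5°) − 14·2.701 = 168.1; c'Δl = 4.59; W sinα = -5.4
Slice 3: Δl = 2.8/cos13.9° = 2.884 m; N'_3 = 230·cos13.9° − 7·2.884 = 203.1; c'Δl = 4.90; W sinα = 55.3
Slice 4: Δl = 1.4/cos26.3° = 1.562 m; N'_4 = 93·cos26.3° − 26·1.562 = 42.8; c'Δl = 2.65; W sinα = 41.2
Slice 5: Δl = 3.1/cos41.4° = 4.133 m; N'_5 = 109·cos41.4° − 3·4.133 = 69.4; c'Δl = 7.03; W sinα = 72.1
Σc'Δl = 22.2 kN/m; ΣN' = 520.4 kN/m; ΣW sinα = 153.6 kN/m
Resisting = 22.2 + 520.4·tan34.6° = 22.2 + 359.0 = 381.2 kN/m
FS = 381.2 / 153.6 = 2.481

FS = 2.48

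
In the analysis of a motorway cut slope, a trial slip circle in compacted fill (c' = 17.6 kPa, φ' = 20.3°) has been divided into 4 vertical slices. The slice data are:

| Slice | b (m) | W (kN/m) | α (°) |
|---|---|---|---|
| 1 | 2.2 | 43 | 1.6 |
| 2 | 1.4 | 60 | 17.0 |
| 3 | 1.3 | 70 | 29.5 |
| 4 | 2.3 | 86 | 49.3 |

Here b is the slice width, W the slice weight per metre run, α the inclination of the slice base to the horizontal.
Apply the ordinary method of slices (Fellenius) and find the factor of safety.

Ordinary method of slices: FS = Σ[c'·Δl_i + (W_i cosα_i)·tanφ'] / Σ W_i sinα_i, with Δl_i = b_i / cosα_i.
Slice 1: Δl = 2.2/cos1.6° = 2.201 m; N'_1 = 43·cos1.6° = 43.0; c'Δl = 38.74; W sinα = 1.2
Slice 2: Δl = 1.4/cos17.0° = 1.464 m; N'_2 = 60·cos17.0° = 57.4; c'Δl = 25.77; W sinα = 17.5
Slice 3: Δl = 1.3/cos29.5° = 1.494 m; N'_3 = 70·cos29.5° = 60.9; c'Δl = 26.29; W sinα = 34.5
Slice 4: Δl = 2.3/cos49.3° = 3.527 m; N'_4 = 86·cos49.3° = 56.1; c'Δl = 62.08; W sinα = 65.2
Σc'Δl = 152.9 kN/m; ΣN' = 217.4 kN/m; ΣW sinα = 118.4 kN/m
Resisting = 152.9 + 217.4·tan20.3° = 152.9 + 80.4 = 233.3 kN/m
FS = 233.3 / 118.4 = 1.970

FS = 1.97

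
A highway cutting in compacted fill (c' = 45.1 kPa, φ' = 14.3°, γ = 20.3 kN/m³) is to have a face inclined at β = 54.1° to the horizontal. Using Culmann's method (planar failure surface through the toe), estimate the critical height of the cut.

Culmann's analysis gives the critical failure plane at α_cr = (β + φ')/2 = (54.1 + 14.3)/2 = 34.2°, and the critical height
H_c = (4c'/γ) · sinβ cosφ' / [1 − cos(β − φ')]
    = (4·45.1/20.3) · sin54.1°·cos14.3° / [1 − cos(39.8°)]
    = 8.887 · 0.8100·0.9690 / [1 − 0.7683]
    = 8.887 · 0.7849 / 0.2317
    = 30.10 m

H_c = 30.10 m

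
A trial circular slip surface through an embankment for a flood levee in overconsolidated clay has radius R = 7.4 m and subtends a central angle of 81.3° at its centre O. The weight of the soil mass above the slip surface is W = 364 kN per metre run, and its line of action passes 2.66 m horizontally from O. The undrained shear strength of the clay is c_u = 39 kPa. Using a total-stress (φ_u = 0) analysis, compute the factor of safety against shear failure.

Taking moments about the centre O, the resisting moment is provided by the undrained shear strength acting along the arc:
Arc length L_a = R·θ = 7.4·(81.3°·π/180) = 7.4·1.4190 = 10.50 m
M_R = c_u·L_a·R = 39·10.50·7.4 = 3030.4 kN·m/m
M_D = W·d = 364·2.66 = 968.2 kN·m/m
FS = M_R / M_D = 3030.4 / 968.2 = 3.130

FS = 3.13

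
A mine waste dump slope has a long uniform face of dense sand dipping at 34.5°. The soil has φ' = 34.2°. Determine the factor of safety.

FS = 0.99

For a dry cohesionless infinite slope the factor of safety is FS = tanφ' / tanβ.
FS = tan34.2° / tan34.5° = 0.6796 / 0.6873 = 0.989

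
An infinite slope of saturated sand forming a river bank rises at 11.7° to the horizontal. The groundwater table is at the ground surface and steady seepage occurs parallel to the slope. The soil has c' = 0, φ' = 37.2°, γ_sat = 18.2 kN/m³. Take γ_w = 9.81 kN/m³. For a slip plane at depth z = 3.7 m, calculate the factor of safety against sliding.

FS = 1.69

With seepage parallel to the slope and the water table at the surface, the effective normal stress on the slip plane uses the buoyant unit weight γ' = γ_sat − γ_w while the driving shear stress uses γ_sat:
FS = [c' + γ' z cos²β tanφ'] / [γ_sat z sinβ cosβ]
(For c' = 0 this reduces to FS = (γ'/γ_sat)·tanφ'/tanβ.)
γ' = 18.2 − 9.81 = 8.39 kN/m³
Numerator = 0.0 + 8.39·3.7·cos²11.7°·tan37.2° = 0.0 + 8.39·3.7·0.9589·0.7590 = 22.594 kPa
Denominator = 18.2·3.7·sin11.7°·cos11.7° = 18.2·3.7·0.2028·0.9792 = 13.372 kPa
FS = 22.594 / 13.372 = 1.690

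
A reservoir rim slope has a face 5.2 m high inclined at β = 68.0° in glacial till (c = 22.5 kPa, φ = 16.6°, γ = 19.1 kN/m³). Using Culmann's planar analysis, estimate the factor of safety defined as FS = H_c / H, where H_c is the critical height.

FS = 2.14

H_c = (4c/γ) · sinβ cosφ / [1 − cos(β − φ)]
    = (4·22.5/19.1) · sin68.0°·cos16.6° / [1 − cos51.4°]
    = 4.712 · 0.8885 / 0.3761 = 11.13 m
FS = H_c / H = 11.13 / 5.2 = 2.141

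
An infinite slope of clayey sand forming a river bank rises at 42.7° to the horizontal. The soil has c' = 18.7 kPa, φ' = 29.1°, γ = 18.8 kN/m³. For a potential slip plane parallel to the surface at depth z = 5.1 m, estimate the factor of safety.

For an infinite slope with a slip plane parallel to the surface (no pore pressure): FS = [c' + γz cos²β tanφ'] / [γz sinβ cosβ].
γz = 18.8·5.1 = 95.88 kN/m²
Numerator = 18.7 + 95.88·cos²42.7°·tan29.1° = 18.7 + 95.88·0.5401·0.5566 = 47.523 kPa
Denominator = 95.88·sin42.7°·cos42.7° = 95.88·0.6782·0.7349 = 47.786 kPa
FS = 47.523 / 47.786 = 0.995

FS = 0.99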